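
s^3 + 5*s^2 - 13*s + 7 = (s - 1)^2*(s + 7)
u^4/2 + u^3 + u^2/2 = u^2*(u/2 + 1/2)*(u + 1)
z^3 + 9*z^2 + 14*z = z*(z + 2)*(z + 7)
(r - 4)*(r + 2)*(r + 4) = r^3 + 2*r^2 - 16*r - 32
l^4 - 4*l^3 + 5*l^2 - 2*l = l*(l - 2)*(l - 1)^2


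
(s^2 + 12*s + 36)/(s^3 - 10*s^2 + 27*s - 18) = (s^2 + 12*s + 36)/(s^3 - 10*s^2 + 27*s - 18)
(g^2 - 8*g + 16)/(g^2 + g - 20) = (g - 4)/(g + 5)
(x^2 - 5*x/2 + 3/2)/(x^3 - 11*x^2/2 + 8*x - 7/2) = (2*x - 3)/(2*x^2 - 9*x + 7)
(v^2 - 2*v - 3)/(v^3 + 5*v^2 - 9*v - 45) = (v + 1)/(v^2 + 8*v + 15)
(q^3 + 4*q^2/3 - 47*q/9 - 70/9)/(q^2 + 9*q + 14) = (9*q^2 - 6*q - 35)/(9*(q + 7))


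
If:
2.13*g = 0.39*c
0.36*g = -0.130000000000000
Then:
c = -1.97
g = -0.36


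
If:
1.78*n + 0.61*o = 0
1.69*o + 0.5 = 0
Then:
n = 0.10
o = -0.30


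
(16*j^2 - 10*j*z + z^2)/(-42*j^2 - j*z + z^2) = (-16*j^2 + 10*j*z - z^2)/(42*j^2 + j*z - z^2)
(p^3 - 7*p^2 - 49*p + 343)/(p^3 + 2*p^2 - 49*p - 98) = (p - 7)/(p + 2)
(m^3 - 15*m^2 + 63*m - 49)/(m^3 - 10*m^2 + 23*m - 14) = (m - 7)/(m - 2)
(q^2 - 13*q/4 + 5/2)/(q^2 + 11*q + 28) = (4*q^2 - 13*q + 10)/(4*(q^2 + 11*q + 28))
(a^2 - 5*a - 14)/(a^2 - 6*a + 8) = (a^2 - 5*a - 14)/(a^2 - 6*a + 8)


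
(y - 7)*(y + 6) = y^2 - y - 42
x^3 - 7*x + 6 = (x - 2)*(x - 1)*(x + 3)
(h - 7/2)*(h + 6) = h^2 + 5*h/2 - 21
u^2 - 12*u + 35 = (u - 7)*(u - 5)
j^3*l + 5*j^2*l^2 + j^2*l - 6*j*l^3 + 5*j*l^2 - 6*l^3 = (j - l)*(j + 6*l)*(j*l + l)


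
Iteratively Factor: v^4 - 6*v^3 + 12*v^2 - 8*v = (v - 2)*(v^3 - 4*v^2 + 4*v) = (v - 2)^2*(v^2 - 2*v) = (v - 2)^3*(v)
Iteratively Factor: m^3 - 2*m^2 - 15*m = (m + 3)*(m^2 - 5*m) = m*(m + 3)*(m - 5)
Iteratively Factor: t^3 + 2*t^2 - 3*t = (t)*(t^2 + 2*t - 3) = t*(t + 3)*(t - 1)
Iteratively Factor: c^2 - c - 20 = (c - 5)*(c + 4)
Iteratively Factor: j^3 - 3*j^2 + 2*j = (j - 1)*(j^2 - 2*j) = j*(j - 1)*(j - 2)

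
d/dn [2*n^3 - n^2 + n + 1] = 6*n^2 - 2*n + 1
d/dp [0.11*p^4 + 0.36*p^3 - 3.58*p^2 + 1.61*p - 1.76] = 0.44*p^3 + 1.08*p^2 - 7.16*p + 1.61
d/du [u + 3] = 1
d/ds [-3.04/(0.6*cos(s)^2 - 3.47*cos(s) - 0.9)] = (10.5488 - 3.648*cos(s))*sin(s)/(-0.6*cos(s)^2 + 3.47*cos(s) + 0.9)^2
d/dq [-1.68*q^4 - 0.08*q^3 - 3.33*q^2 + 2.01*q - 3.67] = -6.72*q^3 - 0.24*q^2 - 6.66*q + 2.01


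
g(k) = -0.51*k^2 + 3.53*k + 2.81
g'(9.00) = -5.65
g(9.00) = -6.73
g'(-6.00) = 9.65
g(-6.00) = -36.73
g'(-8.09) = 11.78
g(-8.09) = -59.13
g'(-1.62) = 5.18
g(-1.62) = -4.25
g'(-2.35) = 5.93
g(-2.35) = -8.30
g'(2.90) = 0.57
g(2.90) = 8.76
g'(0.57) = 2.95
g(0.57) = 4.66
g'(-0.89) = 4.44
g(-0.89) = -0.74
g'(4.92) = -1.49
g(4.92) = 7.83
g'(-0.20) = 3.73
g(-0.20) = 2.08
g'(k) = 3.53 - 1.02*k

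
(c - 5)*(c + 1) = c^2 - 4*c - 5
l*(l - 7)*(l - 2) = l^3 - 9*l^2 + 14*l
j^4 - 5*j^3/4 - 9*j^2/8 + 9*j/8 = j*(j - 3/2)*(j - 3/4)*(j + 1)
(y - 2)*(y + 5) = y^2 + 3*y - 10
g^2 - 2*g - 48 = (g - 8)*(g + 6)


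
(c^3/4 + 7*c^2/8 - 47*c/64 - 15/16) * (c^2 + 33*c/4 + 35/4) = c^5/4 + 47*c^4/16 + 555*c^3/64 + 169*c^2/256 - 3625*c/256 - 525/64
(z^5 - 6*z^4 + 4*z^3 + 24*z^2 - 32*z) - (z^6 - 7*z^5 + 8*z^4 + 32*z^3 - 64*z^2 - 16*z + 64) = -z^6 + 8*z^5 - 14*z^4 - 28*z^3 + 88*z^2 - 16*z - 64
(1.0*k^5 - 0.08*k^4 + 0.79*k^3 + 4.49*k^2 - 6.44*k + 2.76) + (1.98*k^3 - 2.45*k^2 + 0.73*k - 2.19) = 1.0*k^5 - 0.08*k^4 + 2.77*k^3 + 2.04*k^2 - 5.71*k + 0.57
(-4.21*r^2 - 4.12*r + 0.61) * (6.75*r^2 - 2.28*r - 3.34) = -28.4175*r^4 - 18.2112*r^3 + 27.5725*r^2 + 12.37*r - 2.0374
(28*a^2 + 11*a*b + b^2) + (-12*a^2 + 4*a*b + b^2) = 16*a^2 + 15*a*b + 2*b^2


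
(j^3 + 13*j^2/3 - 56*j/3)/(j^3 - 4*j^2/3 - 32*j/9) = 3*(j + 7)/(3*j + 4)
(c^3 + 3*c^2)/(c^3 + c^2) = (c + 3)/(c + 1)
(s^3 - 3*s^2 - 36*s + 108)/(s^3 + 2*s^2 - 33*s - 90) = (s^2 + 3*s - 18)/(s^2 + 8*s + 15)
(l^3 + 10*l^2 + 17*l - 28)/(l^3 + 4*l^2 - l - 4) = (l + 7)/(l + 1)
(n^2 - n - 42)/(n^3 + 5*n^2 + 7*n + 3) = (n^2 - n - 42)/(n^3 + 5*n^2 + 7*n + 3)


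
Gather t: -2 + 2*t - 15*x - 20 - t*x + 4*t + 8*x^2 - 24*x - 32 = t*(6 - x) + 8*x^2 - 39*x - 54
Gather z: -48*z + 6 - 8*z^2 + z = -8*z^2 - 47*z + 6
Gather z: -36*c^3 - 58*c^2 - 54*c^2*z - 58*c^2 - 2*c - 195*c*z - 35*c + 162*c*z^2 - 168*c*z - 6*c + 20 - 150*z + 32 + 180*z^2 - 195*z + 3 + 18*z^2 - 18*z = -36*c^3 - 116*c^2 - 43*c + z^2*(162*c + 198) + z*(-54*c^2 - 363*c - 363) + 55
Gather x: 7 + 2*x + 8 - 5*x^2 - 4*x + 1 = -5*x^2 - 2*x + 16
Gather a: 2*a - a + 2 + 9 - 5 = a + 6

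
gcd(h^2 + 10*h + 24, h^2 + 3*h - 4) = h + 4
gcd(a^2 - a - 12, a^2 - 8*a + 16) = a - 4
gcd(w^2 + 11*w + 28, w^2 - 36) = 1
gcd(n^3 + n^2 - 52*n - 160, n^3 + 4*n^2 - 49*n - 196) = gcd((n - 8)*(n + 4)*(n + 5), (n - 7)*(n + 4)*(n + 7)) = n + 4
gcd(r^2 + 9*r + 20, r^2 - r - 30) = r + 5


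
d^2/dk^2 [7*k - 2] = 0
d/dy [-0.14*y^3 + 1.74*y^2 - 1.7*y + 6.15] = -0.42*y^2 + 3.48*y - 1.7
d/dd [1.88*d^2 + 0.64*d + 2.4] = 3.76*d + 0.64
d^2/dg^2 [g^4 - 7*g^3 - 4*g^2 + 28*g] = 12*g^2 - 42*g - 8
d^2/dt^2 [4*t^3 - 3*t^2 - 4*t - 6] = 24*t - 6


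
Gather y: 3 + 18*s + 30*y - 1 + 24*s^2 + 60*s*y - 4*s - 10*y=24*s^2 + 14*s + y*(60*s + 20) + 2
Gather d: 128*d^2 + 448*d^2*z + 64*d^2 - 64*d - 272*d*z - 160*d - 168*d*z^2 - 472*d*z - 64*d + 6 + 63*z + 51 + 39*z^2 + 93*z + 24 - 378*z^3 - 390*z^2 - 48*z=d^2*(448*z + 192) + d*(-168*z^2 - 744*z - 288) - 378*z^3 - 351*z^2 + 108*z + 81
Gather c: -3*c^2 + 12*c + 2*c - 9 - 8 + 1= -3*c^2 + 14*c - 16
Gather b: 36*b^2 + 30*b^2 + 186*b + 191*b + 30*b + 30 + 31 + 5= 66*b^2 + 407*b + 66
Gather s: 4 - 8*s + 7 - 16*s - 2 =9 - 24*s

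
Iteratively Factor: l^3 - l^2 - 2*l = (l - 2)*(l^2 + l) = (l - 2)*(l + 1)*(l)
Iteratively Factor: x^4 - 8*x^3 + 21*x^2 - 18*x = (x - 2)*(x^3 - 6*x^2 + 9*x) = (x - 3)*(x - 2)*(x^2 - 3*x) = x*(x - 3)*(x - 2)*(x - 3)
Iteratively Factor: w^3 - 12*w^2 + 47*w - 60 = (w - 3)*(w^2 - 9*w + 20) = (w - 4)*(w - 3)*(w - 5)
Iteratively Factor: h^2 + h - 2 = (h - 1)*(h + 2)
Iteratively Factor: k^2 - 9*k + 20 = (k - 5)*(k - 4)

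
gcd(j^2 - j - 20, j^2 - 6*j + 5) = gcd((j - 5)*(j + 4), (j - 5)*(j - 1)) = j - 5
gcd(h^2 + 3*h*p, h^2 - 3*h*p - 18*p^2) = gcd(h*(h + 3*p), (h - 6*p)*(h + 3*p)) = h + 3*p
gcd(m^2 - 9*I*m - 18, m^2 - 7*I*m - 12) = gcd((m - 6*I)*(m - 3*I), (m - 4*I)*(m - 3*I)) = m - 3*I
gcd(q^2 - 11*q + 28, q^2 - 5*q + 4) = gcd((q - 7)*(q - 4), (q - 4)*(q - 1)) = q - 4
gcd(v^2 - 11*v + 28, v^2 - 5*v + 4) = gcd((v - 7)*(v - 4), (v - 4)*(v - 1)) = v - 4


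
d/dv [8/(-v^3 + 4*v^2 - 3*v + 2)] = 8*(3*v^2 - 8*v + 3)/(v^3 - 4*v^2 + 3*v - 2)^2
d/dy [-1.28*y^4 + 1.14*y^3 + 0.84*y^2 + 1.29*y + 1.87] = -5.12*y^3 + 3.42*y^2 + 1.68*y + 1.29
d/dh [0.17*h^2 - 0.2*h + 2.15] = 0.34*h - 0.2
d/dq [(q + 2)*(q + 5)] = 2*q + 7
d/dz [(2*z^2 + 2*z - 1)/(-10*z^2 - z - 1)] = 3*(6*z^2 - 8*z - 1)/(100*z^4 + 20*z^3 + 21*z^2 + 2*z + 1)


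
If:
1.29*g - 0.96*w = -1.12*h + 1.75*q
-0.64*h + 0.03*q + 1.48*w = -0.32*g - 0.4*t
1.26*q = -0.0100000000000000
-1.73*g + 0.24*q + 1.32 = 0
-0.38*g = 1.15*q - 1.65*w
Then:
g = 0.76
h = -0.74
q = -0.01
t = -2.43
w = 0.17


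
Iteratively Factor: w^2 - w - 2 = (w + 1)*(w - 2)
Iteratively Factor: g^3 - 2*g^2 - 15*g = (g + 3)*(g^2 - 5*g) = (g - 5)*(g + 3)*(g)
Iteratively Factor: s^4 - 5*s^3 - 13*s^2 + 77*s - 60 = (s + 4)*(s^3 - 9*s^2 + 23*s - 15) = (s - 5)*(s + 4)*(s^2 - 4*s + 3) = (s - 5)*(s - 3)*(s + 4)*(s - 1)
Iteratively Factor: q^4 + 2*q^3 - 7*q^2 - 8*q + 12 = (q + 2)*(q^3 - 7*q + 6) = (q - 2)*(q + 2)*(q^2 + 2*q - 3) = (q - 2)*(q - 1)*(q + 2)*(q + 3)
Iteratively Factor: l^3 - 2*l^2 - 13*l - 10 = (l + 1)*(l^2 - 3*l - 10) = (l - 5)*(l + 1)*(l + 2)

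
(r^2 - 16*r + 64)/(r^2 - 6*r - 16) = (r - 8)/(r + 2)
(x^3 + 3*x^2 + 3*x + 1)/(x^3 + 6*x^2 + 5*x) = (x^2 + 2*x + 1)/(x*(x + 5))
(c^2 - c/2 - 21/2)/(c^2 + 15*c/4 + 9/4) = 2*(2*c - 7)/(4*c + 3)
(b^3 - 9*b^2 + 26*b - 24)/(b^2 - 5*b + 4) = (b^2 - 5*b + 6)/(b - 1)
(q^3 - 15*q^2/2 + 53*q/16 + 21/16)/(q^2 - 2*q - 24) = (-16*q^3 + 120*q^2 - 53*q - 21)/(16*(-q^2 + 2*q + 24))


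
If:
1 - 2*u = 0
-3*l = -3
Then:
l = 1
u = 1/2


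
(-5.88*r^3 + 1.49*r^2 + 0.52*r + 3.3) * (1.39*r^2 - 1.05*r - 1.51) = -8.1732*r^5 + 8.2451*r^4 + 8.0371*r^3 + 1.7911*r^2 - 4.2502*r - 4.983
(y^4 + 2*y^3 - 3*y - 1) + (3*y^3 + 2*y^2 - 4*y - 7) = y^4 + 5*y^3 + 2*y^2 - 7*y - 8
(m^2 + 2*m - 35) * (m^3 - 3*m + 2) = m^5 + 2*m^4 - 38*m^3 - 4*m^2 + 109*m - 70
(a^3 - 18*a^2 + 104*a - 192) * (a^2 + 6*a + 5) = a^5 - 12*a^4 + a^3 + 342*a^2 - 632*a - 960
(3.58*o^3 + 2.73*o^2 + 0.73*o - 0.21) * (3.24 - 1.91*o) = -6.8378*o^4 + 6.3849*o^3 + 7.4509*o^2 + 2.7663*o - 0.6804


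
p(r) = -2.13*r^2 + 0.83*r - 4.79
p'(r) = 0.83 - 4.26*r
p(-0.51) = -5.77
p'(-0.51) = 3.00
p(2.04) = -11.96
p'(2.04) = -7.86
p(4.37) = -41.84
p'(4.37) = -17.79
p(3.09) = -22.56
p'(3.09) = -12.33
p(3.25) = -24.59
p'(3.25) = -13.02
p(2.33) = -14.42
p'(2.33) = -9.10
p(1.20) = -6.86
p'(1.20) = -4.28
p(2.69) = -17.97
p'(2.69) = -10.63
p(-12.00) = -321.47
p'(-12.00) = 51.95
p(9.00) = -169.85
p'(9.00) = -37.51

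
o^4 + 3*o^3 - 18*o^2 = o^2*(o - 3)*(o + 6)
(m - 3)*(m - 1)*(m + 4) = m^3 - 13*m + 12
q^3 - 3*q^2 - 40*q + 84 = (q - 7)*(q - 2)*(q + 6)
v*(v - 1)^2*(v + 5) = v^4 + 3*v^3 - 9*v^2 + 5*v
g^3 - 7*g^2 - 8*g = g*(g - 8)*(g + 1)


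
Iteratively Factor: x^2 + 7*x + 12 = (x + 4)*(x + 3)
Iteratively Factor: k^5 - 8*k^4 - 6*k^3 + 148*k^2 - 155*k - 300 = (k + 1)*(k^4 - 9*k^3 + 3*k^2 + 145*k - 300) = (k - 5)*(k + 1)*(k^3 - 4*k^2 - 17*k + 60) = (k - 5)*(k + 1)*(k + 4)*(k^2 - 8*k + 15) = (k - 5)*(k - 3)*(k + 1)*(k + 4)*(k - 5)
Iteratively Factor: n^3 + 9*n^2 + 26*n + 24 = (n + 4)*(n^2 + 5*n + 6) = (n + 3)*(n + 4)*(n + 2)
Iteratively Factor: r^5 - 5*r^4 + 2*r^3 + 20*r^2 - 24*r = (r - 2)*(r^4 - 3*r^3 - 4*r^2 + 12*r) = (r - 2)^2*(r^3 - r^2 - 6*r) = (r - 2)^2*(r + 2)*(r^2 - 3*r) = r*(r - 2)^2*(r + 2)*(r - 3)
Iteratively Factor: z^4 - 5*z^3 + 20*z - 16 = (z + 2)*(z^3 - 7*z^2 + 14*z - 8) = (z - 2)*(z + 2)*(z^2 - 5*z + 4) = (z - 2)*(z - 1)*(z + 2)*(z - 4)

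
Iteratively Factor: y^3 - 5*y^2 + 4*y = (y - 1)*(y^2 - 4*y) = y*(y - 1)*(y - 4)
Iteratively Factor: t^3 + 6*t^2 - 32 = (t - 2)*(t^2 + 8*t + 16) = (t - 2)*(t + 4)*(t + 4)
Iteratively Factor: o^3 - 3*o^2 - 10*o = (o - 5)*(o^2 + 2*o) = o*(o - 5)*(o + 2)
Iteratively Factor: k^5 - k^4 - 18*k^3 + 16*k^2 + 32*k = (k - 2)*(k^4 + k^3 - 16*k^2 - 16*k) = (k - 2)*(k + 4)*(k^3 - 3*k^2 - 4*k) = k*(k - 2)*(k + 4)*(k^2 - 3*k - 4) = k*(k - 2)*(k + 1)*(k + 4)*(k - 4)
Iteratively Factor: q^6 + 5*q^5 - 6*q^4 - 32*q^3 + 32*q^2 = (q - 1)*(q^5 + 6*q^4 - 32*q^2) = (q - 1)*(q + 4)*(q^4 + 2*q^3 - 8*q^2) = q*(q - 1)*(q + 4)*(q^3 + 2*q^2 - 8*q) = q*(q - 2)*(q - 1)*(q + 4)*(q^2 + 4*q) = q*(q - 2)*(q - 1)*(q + 4)^2*(q)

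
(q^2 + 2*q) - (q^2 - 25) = 2*q + 25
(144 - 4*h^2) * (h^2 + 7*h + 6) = -4*h^4 - 28*h^3 + 120*h^2 + 1008*h + 864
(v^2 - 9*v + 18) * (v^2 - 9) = v^4 - 9*v^3 + 9*v^2 + 81*v - 162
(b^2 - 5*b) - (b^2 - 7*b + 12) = 2*b - 12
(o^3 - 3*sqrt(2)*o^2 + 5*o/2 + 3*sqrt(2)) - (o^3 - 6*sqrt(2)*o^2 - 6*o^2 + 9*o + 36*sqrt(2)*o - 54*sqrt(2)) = 3*sqrt(2)*o^2 + 6*o^2 - 36*sqrt(2)*o - 13*o/2 + 57*sqrt(2)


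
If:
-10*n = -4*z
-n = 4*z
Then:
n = 0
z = 0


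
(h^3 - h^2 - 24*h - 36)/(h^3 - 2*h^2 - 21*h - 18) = (h + 2)/(h + 1)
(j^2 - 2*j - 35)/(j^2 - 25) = (j - 7)/(j - 5)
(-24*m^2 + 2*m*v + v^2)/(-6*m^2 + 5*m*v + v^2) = (-4*m + v)/(-m + v)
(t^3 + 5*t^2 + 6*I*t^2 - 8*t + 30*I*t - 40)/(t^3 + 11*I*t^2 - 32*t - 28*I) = (t^2 + t*(5 + 4*I) + 20*I)/(t^2 + 9*I*t - 14)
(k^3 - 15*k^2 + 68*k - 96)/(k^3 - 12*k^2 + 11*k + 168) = (k^2 - 7*k + 12)/(k^2 - 4*k - 21)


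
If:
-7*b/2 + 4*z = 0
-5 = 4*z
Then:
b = -10/7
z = -5/4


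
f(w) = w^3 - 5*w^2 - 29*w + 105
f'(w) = 3*w^2 - 10*w - 29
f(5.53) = -39.16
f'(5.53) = 7.44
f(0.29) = 96.19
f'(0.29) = -31.65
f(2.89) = 3.57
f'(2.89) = -32.84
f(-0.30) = 113.22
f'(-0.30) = -25.73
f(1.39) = 57.72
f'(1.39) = -37.10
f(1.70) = 46.16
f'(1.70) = -37.33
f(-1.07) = 129.08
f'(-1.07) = -14.87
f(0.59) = 86.35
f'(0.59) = -33.86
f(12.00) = 765.00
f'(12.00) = 283.00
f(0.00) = 105.00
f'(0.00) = -29.00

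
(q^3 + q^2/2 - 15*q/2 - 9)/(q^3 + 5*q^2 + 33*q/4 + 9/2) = 2*(q - 3)/(2*q + 3)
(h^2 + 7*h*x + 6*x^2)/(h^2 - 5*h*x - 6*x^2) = (-h - 6*x)/(-h + 6*x)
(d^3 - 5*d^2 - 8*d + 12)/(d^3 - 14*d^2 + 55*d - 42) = (d + 2)/(d - 7)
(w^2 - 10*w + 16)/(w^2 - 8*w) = (w - 2)/w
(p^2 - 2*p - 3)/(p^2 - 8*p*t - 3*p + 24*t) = (p + 1)/(p - 8*t)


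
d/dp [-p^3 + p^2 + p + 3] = -3*p^2 + 2*p + 1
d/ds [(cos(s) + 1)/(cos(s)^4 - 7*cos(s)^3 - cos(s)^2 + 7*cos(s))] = (3*sin(s) + 7*sin(s)/cos(s)^2 - 16*tan(s))/((cos(s) - 7)^2*(cos(s) - 1)^2)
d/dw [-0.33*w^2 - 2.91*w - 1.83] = -0.66*w - 2.91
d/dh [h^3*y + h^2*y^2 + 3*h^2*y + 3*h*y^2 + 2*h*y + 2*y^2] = y*(3*h^2 + 2*h*y + 6*h + 3*y + 2)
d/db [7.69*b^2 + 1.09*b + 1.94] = 15.38*b + 1.09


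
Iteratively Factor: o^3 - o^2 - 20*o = (o + 4)*(o^2 - 5*o) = o*(o + 4)*(o - 5)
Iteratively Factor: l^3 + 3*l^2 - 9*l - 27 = (l - 3)*(l^2 + 6*l + 9) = (l - 3)*(l + 3)*(l + 3)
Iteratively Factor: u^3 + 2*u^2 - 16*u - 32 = (u + 2)*(u^2 - 16) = (u + 2)*(u + 4)*(u - 4)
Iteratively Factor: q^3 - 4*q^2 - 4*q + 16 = (q - 2)*(q^2 - 2*q - 8) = (q - 4)*(q - 2)*(q + 2)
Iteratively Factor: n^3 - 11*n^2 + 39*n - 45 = (n - 5)*(n^2 - 6*n + 9) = (n - 5)*(n - 3)*(n - 3)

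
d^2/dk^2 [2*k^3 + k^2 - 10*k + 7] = 12*k + 2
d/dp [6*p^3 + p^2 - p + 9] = 18*p^2 + 2*p - 1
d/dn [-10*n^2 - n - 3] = -20*n - 1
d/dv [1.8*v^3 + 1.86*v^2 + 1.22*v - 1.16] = 5.4*v^2 + 3.72*v + 1.22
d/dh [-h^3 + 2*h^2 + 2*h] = -3*h^2 + 4*h + 2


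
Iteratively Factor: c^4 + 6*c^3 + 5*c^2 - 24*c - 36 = (c + 3)*(c^3 + 3*c^2 - 4*c - 12) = (c + 3)^2*(c^2 - 4) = (c + 2)*(c + 3)^2*(c - 2)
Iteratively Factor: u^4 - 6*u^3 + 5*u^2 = (u - 5)*(u^3 - u^2) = u*(u - 5)*(u^2 - u) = u^2*(u - 5)*(u - 1)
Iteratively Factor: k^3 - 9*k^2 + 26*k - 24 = (k - 2)*(k^2 - 7*k + 12) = (k - 4)*(k - 2)*(k - 3)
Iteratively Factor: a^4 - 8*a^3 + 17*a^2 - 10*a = (a)*(a^3 - 8*a^2 + 17*a - 10) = a*(a - 5)*(a^2 - 3*a + 2) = a*(a - 5)*(a - 1)*(a - 2)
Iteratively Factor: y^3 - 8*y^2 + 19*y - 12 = (y - 3)*(y^2 - 5*y + 4) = (y - 4)*(y - 3)*(y - 1)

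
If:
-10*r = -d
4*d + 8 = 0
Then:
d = -2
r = -1/5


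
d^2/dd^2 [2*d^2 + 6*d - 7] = 4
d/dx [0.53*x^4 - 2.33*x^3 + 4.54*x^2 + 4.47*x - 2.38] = 2.12*x^3 - 6.99*x^2 + 9.08*x + 4.47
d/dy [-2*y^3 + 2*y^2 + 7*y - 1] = -6*y^2 + 4*y + 7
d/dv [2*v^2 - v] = 4*v - 1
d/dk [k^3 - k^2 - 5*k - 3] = 3*k^2 - 2*k - 5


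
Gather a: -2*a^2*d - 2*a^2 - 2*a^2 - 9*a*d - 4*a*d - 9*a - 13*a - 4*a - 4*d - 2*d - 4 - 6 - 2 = a^2*(-2*d - 4) + a*(-13*d - 26) - 6*d - 12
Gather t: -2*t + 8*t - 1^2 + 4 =6*t + 3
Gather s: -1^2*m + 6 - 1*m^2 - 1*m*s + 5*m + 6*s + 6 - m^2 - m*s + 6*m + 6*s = -2*m^2 + 10*m + s*(12 - 2*m) + 12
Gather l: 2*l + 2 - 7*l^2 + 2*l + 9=-7*l^2 + 4*l + 11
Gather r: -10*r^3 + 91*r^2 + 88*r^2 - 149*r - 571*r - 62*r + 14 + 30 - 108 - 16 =-10*r^3 + 179*r^2 - 782*r - 80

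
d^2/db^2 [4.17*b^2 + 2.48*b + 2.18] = 8.34000000000000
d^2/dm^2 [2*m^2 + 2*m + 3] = 4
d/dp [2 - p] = -1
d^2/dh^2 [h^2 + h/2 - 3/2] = 2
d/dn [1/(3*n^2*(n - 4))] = (8/3 - n)/(n^3*(n^2 - 8*n + 16))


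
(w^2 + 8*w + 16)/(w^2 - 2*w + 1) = (w^2 + 8*w + 16)/(w^2 - 2*w + 1)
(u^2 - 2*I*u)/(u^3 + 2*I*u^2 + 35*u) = (u - 2*I)/(u^2 + 2*I*u + 35)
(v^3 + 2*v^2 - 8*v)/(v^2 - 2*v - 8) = v*(-v^2 - 2*v + 8)/(-v^2 + 2*v + 8)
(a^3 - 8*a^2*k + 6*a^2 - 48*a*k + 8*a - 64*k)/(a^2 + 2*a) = a - 8*k + 4 - 32*k/a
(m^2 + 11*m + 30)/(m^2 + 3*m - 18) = (m + 5)/(m - 3)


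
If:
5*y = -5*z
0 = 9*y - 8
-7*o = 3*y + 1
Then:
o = -11/21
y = 8/9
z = -8/9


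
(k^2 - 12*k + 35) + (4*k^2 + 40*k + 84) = 5*k^2 + 28*k + 119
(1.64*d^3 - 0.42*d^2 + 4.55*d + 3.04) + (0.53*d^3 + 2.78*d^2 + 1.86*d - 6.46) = 2.17*d^3 + 2.36*d^2 + 6.41*d - 3.42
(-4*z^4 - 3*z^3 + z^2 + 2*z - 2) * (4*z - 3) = -16*z^5 + 13*z^3 + 5*z^2 - 14*z + 6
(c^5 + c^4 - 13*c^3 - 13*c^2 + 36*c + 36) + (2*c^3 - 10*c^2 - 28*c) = c^5 + c^4 - 11*c^3 - 23*c^2 + 8*c + 36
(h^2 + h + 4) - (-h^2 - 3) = 2*h^2 + h + 7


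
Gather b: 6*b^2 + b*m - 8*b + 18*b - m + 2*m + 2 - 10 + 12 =6*b^2 + b*(m + 10) + m + 4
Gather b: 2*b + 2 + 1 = 2*b + 3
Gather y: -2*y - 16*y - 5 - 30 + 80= 45 - 18*y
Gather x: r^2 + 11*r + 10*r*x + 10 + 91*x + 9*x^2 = r^2 + 11*r + 9*x^2 + x*(10*r + 91) + 10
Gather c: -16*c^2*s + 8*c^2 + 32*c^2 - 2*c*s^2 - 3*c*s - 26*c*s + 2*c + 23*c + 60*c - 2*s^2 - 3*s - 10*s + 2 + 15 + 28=c^2*(40 - 16*s) + c*(-2*s^2 - 29*s + 85) - 2*s^2 - 13*s + 45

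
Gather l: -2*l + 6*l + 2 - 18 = 4*l - 16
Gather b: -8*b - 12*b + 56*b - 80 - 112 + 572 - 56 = 36*b + 324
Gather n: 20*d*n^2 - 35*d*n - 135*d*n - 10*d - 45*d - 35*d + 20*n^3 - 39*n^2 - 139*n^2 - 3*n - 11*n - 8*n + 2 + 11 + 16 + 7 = -90*d + 20*n^3 + n^2*(20*d - 178) + n*(-170*d - 22) + 36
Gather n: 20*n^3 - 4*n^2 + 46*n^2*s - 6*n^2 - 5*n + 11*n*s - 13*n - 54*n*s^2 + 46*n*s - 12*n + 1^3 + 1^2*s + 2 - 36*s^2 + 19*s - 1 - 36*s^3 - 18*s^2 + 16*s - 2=20*n^3 + n^2*(46*s - 10) + n*(-54*s^2 + 57*s - 30) - 36*s^3 - 54*s^2 + 36*s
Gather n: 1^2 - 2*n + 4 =5 - 2*n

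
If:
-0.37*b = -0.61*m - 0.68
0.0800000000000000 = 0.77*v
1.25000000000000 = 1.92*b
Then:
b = 0.65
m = -0.72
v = 0.10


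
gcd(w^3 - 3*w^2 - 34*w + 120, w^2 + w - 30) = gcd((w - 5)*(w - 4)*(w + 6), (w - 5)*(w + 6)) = w^2 + w - 30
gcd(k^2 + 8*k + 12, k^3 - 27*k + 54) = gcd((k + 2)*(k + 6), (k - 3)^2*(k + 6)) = k + 6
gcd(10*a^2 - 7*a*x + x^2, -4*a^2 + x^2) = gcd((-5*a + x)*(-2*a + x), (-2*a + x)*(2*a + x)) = -2*a + x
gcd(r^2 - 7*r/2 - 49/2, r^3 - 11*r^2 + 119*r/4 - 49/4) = r - 7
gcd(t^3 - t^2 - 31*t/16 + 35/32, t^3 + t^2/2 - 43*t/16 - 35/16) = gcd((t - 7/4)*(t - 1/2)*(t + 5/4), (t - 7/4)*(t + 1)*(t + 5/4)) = t^2 - t/2 - 35/16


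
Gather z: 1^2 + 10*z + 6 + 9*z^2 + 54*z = 9*z^2 + 64*z + 7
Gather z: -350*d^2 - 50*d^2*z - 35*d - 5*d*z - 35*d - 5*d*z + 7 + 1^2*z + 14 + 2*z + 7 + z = -350*d^2 - 70*d + z*(-50*d^2 - 10*d + 4) + 28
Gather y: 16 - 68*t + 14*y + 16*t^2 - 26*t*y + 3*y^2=16*t^2 - 68*t + 3*y^2 + y*(14 - 26*t) + 16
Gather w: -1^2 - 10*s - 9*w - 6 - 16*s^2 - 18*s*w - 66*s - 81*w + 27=-16*s^2 - 76*s + w*(-18*s - 90) + 20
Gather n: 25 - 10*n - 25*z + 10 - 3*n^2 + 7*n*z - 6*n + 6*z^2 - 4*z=-3*n^2 + n*(7*z - 16) + 6*z^2 - 29*z + 35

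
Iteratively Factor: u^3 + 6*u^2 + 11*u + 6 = (u + 1)*(u^2 + 5*u + 6) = (u + 1)*(u + 2)*(u + 3)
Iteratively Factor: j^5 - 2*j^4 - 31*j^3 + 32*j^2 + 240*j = (j + 4)*(j^4 - 6*j^3 - 7*j^2 + 60*j) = (j - 5)*(j + 4)*(j^3 - j^2 - 12*j) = (j - 5)*(j - 4)*(j + 4)*(j^2 + 3*j) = j*(j - 5)*(j - 4)*(j + 4)*(j + 3)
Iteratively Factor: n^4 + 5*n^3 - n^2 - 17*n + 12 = (n - 1)*(n^3 + 6*n^2 + 5*n - 12) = (n - 1)*(n + 4)*(n^2 + 2*n - 3) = (n - 1)^2*(n + 4)*(n + 3)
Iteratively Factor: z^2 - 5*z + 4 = (z - 4)*(z - 1)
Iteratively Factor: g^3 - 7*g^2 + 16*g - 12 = (g - 2)*(g^2 - 5*g + 6) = (g - 3)*(g - 2)*(g - 2)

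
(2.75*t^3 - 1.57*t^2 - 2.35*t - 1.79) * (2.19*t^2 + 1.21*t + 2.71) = 6.0225*t^5 - 0.1108*t^4 + 0.4063*t^3 - 11.0183*t^2 - 8.5344*t - 4.8509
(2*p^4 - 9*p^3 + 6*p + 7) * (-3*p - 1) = -6*p^5 + 25*p^4 + 9*p^3 - 18*p^2 - 27*p - 7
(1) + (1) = 2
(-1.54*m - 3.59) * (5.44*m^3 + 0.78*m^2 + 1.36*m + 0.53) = -8.3776*m^4 - 20.7308*m^3 - 4.8946*m^2 - 5.6986*m - 1.9027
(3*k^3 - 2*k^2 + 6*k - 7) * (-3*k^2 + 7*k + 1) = -9*k^5 + 27*k^4 - 29*k^3 + 61*k^2 - 43*k - 7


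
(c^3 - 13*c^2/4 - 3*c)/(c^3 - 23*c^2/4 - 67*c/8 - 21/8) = 2*c*(c - 4)/(2*c^2 - 13*c - 7)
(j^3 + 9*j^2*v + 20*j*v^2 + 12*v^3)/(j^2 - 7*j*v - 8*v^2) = (-j^2 - 8*j*v - 12*v^2)/(-j + 8*v)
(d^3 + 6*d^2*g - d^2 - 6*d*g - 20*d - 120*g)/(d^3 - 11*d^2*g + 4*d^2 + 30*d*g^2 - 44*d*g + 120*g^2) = (d^2 + 6*d*g - 5*d - 30*g)/(d^2 - 11*d*g + 30*g^2)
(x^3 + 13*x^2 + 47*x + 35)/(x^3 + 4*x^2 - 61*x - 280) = (x + 1)/(x - 8)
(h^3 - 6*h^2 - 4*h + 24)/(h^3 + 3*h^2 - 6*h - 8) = (h^2 - 4*h - 12)/(h^2 + 5*h + 4)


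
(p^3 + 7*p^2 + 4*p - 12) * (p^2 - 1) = p^5 + 7*p^4 + 3*p^3 - 19*p^2 - 4*p + 12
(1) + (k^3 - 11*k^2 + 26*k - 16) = k^3 - 11*k^2 + 26*k - 15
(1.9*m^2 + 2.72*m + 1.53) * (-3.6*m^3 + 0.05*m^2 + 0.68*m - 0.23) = -6.84*m^5 - 9.697*m^4 - 4.08*m^3 + 1.4891*m^2 + 0.4148*m - 0.3519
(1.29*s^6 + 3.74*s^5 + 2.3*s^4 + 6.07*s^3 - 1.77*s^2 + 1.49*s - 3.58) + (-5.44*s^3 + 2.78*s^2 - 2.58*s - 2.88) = 1.29*s^6 + 3.74*s^5 + 2.3*s^4 + 0.63*s^3 + 1.01*s^2 - 1.09*s - 6.46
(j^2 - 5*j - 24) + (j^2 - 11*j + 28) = 2*j^2 - 16*j + 4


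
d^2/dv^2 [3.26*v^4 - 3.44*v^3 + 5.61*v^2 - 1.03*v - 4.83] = 39.12*v^2 - 20.64*v + 11.22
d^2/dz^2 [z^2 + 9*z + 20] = 2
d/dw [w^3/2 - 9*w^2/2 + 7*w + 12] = 3*w^2/2 - 9*w + 7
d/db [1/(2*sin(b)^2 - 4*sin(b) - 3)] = 4*(1 - sin(b))*cos(b)/(4*sin(b) + cos(2*b) + 2)^2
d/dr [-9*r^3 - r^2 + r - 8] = -27*r^2 - 2*r + 1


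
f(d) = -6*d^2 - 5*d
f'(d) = -12*d - 5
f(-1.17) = -2.36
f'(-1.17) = 9.04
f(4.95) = -171.76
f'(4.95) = -64.40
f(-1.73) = -9.31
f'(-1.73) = 15.76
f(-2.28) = -19.79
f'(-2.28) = 22.36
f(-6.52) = -222.46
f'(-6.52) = 73.24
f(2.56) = -52.12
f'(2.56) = -35.72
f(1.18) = -14.25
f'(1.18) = -19.16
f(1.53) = -21.70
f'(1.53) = -23.36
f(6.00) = -246.00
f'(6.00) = -77.00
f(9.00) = -531.00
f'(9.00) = -113.00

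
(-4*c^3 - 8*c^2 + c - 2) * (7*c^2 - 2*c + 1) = -28*c^5 - 48*c^4 + 19*c^3 - 24*c^2 + 5*c - 2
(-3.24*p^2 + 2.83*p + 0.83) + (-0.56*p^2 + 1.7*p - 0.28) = -3.8*p^2 + 4.53*p + 0.55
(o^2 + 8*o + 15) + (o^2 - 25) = 2*o^2 + 8*o - 10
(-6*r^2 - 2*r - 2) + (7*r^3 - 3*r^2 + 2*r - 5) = 7*r^3 - 9*r^2 - 7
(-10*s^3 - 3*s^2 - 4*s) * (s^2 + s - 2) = -10*s^5 - 13*s^4 + 13*s^3 + 2*s^2 + 8*s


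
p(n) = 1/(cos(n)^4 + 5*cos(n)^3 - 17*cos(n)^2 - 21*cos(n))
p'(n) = (4*sin(n)*cos(n)^3 + 15*sin(n)*cos(n)^2 - 34*sin(n)*cos(n) - 21*sin(n))/(cos(n)^4 + 5*cos(n)^3 - 17*cos(n)^2 - 21*cos(n))^2 = (4*cos(n)^3 + 15*cos(n)^2 - 34*cos(n) - 21)*sin(n)/((cos(n)^3 + 5*cos(n)^2 - 17*cos(n) - 21)^2*cos(n)^2)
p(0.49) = -0.04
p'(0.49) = -0.02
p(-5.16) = -0.08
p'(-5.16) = -0.21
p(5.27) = -0.07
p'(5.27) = 0.13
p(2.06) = 0.18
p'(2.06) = -0.06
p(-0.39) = -0.03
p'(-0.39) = 0.02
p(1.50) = -0.64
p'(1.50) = -9.46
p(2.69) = 0.47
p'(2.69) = 1.78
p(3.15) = 1179.02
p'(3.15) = -280460.64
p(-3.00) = 4.21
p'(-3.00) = -58.71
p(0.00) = -0.03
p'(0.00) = 0.00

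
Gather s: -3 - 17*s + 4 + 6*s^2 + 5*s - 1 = 6*s^2 - 12*s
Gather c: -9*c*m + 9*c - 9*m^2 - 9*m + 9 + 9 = c*(9 - 9*m) - 9*m^2 - 9*m + 18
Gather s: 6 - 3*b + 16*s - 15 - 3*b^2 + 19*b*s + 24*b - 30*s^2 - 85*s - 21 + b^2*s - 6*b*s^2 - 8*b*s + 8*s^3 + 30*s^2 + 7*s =-3*b^2 - 6*b*s^2 + 21*b + 8*s^3 + s*(b^2 + 11*b - 62) - 30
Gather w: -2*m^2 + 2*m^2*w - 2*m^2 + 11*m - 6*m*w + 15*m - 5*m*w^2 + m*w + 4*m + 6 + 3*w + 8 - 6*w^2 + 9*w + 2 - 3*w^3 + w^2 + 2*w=-4*m^2 + 30*m - 3*w^3 + w^2*(-5*m - 5) + w*(2*m^2 - 5*m + 14) + 16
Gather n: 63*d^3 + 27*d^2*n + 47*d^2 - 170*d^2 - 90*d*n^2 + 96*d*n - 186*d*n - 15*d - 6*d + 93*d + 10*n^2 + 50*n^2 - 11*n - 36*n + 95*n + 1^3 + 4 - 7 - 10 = 63*d^3 - 123*d^2 + 72*d + n^2*(60 - 90*d) + n*(27*d^2 - 90*d + 48) - 12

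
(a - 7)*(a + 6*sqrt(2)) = a^2 - 7*a + 6*sqrt(2)*a - 42*sqrt(2)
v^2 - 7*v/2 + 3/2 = (v - 3)*(v - 1/2)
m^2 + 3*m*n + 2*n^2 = (m + n)*(m + 2*n)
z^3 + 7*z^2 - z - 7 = (z - 1)*(z + 1)*(z + 7)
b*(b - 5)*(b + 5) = b^3 - 25*b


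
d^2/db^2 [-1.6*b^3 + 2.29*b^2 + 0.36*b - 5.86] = 4.58 - 9.6*b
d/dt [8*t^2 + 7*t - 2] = 16*t + 7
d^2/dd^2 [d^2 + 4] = 2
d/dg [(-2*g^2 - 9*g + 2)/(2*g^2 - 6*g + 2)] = (15*g^2 - 8*g - 3)/(2*(g^4 - 6*g^3 + 11*g^2 - 6*g + 1))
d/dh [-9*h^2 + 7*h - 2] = 7 - 18*h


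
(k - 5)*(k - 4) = k^2 - 9*k + 20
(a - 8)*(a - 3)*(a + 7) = a^3 - 4*a^2 - 53*a + 168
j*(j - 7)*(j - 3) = j^3 - 10*j^2 + 21*j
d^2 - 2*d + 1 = (d - 1)^2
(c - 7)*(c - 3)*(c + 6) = c^3 - 4*c^2 - 39*c + 126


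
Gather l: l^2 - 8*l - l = l^2 - 9*l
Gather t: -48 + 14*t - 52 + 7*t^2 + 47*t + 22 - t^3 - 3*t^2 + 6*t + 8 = -t^3 + 4*t^2 + 67*t - 70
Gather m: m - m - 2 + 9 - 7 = 0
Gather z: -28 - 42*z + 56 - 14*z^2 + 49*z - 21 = -14*z^2 + 7*z + 7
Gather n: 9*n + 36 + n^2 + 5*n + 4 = n^2 + 14*n + 40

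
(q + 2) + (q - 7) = 2*q - 5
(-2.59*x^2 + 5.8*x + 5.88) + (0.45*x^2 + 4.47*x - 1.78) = -2.14*x^2 + 10.27*x + 4.1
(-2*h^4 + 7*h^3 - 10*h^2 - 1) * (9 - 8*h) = 16*h^5 - 74*h^4 + 143*h^3 - 90*h^2 + 8*h - 9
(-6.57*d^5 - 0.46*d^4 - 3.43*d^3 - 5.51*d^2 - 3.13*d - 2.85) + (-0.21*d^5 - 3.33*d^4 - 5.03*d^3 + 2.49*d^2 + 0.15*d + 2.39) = -6.78*d^5 - 3.79*d^4 - 8.46*d^3 - 3.02*d^2 - 2.98*d - 0.46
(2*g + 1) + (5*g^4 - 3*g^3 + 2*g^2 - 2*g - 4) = 5*g^4 - 3*g^3 + 2*g^2 - 3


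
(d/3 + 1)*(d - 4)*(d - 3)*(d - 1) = d^4/3 - 5*d^3/3 - 5*d^2/3 + 15*d - 12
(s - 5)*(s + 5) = s^2 - 25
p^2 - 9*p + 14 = (p - 7)*(p - 2)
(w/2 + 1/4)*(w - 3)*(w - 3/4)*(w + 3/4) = w^4/2 - 5*w^3/4 - 33*w^2/32 + 45*w/64 + 27/64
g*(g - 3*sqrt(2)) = g^2 - 3*sqrt(2)*g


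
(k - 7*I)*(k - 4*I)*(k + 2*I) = k^3 - 9*I*k^2 - 6*k - 56*I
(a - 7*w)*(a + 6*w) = a^2 - a*w - 42*w^2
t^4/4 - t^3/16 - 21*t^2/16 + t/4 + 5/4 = (t/4 + 1/2)*(t - 2)*(t - 5/4)*(t + 1)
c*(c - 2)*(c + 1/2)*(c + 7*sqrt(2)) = c^4 - 3*c^3/2 + 7*sqrt(2)*c^3 - 21*sqrt(2)*c^2/2 - c^2 - 7*sqrt(2)*c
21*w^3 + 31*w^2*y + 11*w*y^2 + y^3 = (w + y)*(3*w + y)*(7*w + y)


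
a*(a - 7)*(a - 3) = a^3 - 10*a^2 + 21*a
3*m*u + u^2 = u*(3*m + u)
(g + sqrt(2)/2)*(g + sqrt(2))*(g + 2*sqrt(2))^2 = g^4 + 11*sqrt(2)*g^3/2 + 21*g^2 + 16*sqrt(2)*g + 8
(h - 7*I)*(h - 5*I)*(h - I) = h^3 - 13*I*h^2 - 47*h + 35*I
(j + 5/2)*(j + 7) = j^2 + 19*j/2 + 35/2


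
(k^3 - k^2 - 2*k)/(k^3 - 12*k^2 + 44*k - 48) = k*(k + 1)/(k^2 - 10*k + 24)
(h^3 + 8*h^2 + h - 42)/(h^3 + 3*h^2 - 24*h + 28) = (h + 3)/(h - 2)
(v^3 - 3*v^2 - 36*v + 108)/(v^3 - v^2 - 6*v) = (v^2 - 36)/(v*(v + 2))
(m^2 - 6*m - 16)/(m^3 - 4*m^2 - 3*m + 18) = (m - 8)/(m^2 - 6*m + 9)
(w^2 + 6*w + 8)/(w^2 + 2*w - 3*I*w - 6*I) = (w + 4)/(w - 3*I)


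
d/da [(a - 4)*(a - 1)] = 2*a - 5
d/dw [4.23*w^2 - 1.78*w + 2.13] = 8.46*w - 1.78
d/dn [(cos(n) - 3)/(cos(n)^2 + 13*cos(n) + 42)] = (cos(n)^2 - 6*cos(n) - 81)*sin(n)/(cos(n)^2 + 13*cos(n) + 42)^2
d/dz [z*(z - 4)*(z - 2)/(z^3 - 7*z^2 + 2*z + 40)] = (-z^2 - 20*z + 20)/(z^4 - 6*z^3 - 11*z^2 + 60*z + 100)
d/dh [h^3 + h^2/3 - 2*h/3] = 3*h^2 + 2*h/3 - 2/3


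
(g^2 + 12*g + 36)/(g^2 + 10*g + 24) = (g + 6)/(g + 4)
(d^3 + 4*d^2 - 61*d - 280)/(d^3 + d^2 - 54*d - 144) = (d^2 + 12*d + 35)/(d^2 + 9*d + 18)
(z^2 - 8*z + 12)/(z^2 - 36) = (z - 2)/(z + 6)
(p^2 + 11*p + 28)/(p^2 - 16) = (p + 7)/(p - 4)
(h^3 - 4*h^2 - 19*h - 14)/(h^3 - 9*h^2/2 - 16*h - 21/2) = 2*(h + 2)/(2*h + 3)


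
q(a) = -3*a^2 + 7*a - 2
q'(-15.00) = 97.00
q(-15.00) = -782.00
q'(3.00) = -11.00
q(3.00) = -8.00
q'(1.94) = -4.64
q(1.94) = 0.29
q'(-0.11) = 7.66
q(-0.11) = -2.81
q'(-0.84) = 12.04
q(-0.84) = -10.00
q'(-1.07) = 13.42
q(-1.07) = -12.92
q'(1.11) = 0.34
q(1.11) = 2.07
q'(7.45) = -37.70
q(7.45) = -116.36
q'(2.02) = -5.12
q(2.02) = -0.10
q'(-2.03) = 19.18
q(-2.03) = -28.57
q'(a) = 7 - 6*a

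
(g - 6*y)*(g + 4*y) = g^2 - 2*g*y - 24*y^2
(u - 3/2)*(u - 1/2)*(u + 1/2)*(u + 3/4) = u^4 - 3*u^3/4 - 11*u^2/8 + 3*u/16 + 9/32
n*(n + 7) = n^2 + 7*n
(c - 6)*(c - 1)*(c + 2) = c^3 - 5*c^2 - 8*c + 12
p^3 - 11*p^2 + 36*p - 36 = (p - 6)*(p - 3)*(p - 2)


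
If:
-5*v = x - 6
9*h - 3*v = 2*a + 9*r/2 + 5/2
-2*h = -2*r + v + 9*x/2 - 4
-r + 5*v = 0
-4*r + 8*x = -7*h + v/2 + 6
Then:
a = -6383/796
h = 137/199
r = 770/199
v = 154/199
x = 424/199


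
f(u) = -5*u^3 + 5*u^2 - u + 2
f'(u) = -15*u^2 + 10*u - 1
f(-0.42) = 3.67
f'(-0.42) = -7.85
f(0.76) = 1.93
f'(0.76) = -2.06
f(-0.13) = 2.23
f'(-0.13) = -2.55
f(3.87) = -216.79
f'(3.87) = -186.95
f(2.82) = -73.19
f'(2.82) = -92.09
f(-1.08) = 15.21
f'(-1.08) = -29.30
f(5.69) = -762.91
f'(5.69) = -429.74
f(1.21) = -0.75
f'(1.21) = -10.86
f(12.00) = -7930.00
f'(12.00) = -2041.00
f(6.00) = -904.00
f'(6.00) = -481.00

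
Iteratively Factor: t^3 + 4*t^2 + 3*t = (t + 1)*(t^2 + 3*t) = (t + 1)*(t + 3)*(t)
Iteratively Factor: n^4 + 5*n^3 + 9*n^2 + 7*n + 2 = (n + 1)*(n^3 + 4*n^2 + 5*n + 2) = (n + 1)^2*(n^2 + 3*n + 2) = (n + 1)^3*(n + 2)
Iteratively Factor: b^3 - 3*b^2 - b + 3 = (b - 1)*(b^2 - 2*b - 3) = (b - 1)*(b + 1)*(b - 3)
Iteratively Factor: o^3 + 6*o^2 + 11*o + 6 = (o + 2)*(o^2 + 4*o + 3) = (o + 1)*(o + 2)*(o + 3)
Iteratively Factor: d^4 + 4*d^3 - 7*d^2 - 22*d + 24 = (d - 2)*(d^3 + 6*d^2 + 5*d - 12) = (d - 2)*(d + 4)*(d^2 + 2*d - 3) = (d - 2)*(d + 3)*(d + 4)*(d - 1)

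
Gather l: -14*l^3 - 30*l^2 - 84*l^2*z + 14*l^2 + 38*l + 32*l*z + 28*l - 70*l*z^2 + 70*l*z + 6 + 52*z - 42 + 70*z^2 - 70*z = -14*l^3 + l^2*(-84*z - 16) + l*(-70*z^2 + 102*z + 66) + 70*z^2 - 18*z - 36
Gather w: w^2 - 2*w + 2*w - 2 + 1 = w^2 - 1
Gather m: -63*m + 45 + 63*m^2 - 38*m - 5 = 63*m^2 - 101*m + 40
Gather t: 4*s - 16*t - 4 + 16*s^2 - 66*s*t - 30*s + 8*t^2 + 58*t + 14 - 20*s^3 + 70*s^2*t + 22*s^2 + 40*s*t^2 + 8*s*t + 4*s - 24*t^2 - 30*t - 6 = -20*s^3 + 38*s^2 - 22*s + t^2*(40*s - 16) + t*(70*s^2 - 58*s + 12) + 4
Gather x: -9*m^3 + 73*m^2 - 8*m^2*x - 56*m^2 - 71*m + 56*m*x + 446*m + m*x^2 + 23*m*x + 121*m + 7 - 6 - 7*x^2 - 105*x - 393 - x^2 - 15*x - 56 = -9*m^3 + 17*m^2 + 496*m + x^2*(m - 8) + x*(-8*m^2 + 79*m - 120) - 448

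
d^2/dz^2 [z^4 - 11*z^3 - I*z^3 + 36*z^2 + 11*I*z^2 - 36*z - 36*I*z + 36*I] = 12*z^2 + 6*z*(-11 - I) + 72 + 22*I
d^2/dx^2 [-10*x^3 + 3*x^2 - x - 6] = 6 - 60*x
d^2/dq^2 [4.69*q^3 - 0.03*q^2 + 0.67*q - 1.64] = 28.14*q - 0.06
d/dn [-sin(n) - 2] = -cos(n)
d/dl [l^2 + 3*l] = 2*l + 3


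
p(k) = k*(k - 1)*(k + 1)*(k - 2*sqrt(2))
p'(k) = k*(k - 1)*(k + 1) + k*(k - 1)*(k - 2*sqrt(2)) + k*(k + 1)*(k - 2*sqrt(2)) + (k - 1)*(k + 1)*(k - 2*sqrt(2)) = 4*k^3 - 6*sqrt(2)*k^2 - 2*k + 2*sqrt(2)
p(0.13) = 0.34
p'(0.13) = 2.43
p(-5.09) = 1003.92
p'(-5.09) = -734.32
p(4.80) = 208.58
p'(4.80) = 240.10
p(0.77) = 0.65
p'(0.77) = -1.92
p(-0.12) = -0.35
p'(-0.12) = 2.94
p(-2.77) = 103.48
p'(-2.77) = -141.75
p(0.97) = 0.11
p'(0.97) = -3.44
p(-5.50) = 1339.84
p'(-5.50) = -908.35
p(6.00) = 666.03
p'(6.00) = 549.36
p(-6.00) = 1853.97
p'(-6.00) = -1154.64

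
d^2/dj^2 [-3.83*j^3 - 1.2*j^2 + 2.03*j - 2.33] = -22.98*j - 2.4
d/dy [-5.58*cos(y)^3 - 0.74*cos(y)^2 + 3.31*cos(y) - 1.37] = (16.74*cos(y)^2 + 1.48*cos(y) - 3.31)*sin(y)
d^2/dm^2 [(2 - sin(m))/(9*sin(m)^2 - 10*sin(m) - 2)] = (-81*sin(m)^5 + 558*sin(m)^4 - 486*sin(m)^3 - 608*sin(m)^2 + 1144*sin(m) - 512)/(-9*sin(m)^2 + 10*sin(m) + 2)^3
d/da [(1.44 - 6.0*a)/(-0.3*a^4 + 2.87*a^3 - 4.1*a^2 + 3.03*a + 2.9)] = (-5.4*a^4 + 36.168*a^3 - 36.9984*a^2 + 11.808*a - 21.7632)/(0.09*a^8 - 1.722*a^7 + 10.6969*a^6 - 25.352*a^5 + 32.4622*a^4 - 8.2*a^3 - 14.5991*a^2 + 17.574*a + 8.41)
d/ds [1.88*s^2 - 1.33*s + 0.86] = 3.76*s - 1.33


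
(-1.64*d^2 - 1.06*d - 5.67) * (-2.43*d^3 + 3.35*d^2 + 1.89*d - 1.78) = 3.9852*d^5 - 2.9182*d^4 + 7.1275*d^3 - 18.0787*d^2 - 8.8295*d + 10.0926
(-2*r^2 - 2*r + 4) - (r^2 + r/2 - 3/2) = -3*r^2 - 5*r/2 + 11/2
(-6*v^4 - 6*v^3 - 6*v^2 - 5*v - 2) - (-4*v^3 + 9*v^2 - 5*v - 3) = -6*v^4 - 2*v^3 - 15*v^2 + 1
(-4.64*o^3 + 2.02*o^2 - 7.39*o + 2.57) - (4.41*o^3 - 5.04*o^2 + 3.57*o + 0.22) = -9.05*o^3 + 7.06*o^2 - 10.96*o + 2.35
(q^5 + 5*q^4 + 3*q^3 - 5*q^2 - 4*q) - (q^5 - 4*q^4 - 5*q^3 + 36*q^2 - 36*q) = 9*q^4 + 8*q^3 - 41*q^2 + 32*q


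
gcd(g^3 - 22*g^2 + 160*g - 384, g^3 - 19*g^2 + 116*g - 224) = g - 8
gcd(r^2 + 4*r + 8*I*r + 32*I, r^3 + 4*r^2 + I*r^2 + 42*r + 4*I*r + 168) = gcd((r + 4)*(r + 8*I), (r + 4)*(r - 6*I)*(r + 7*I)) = r + 4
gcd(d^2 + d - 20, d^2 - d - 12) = d - 4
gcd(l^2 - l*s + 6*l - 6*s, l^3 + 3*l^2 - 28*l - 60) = l + 6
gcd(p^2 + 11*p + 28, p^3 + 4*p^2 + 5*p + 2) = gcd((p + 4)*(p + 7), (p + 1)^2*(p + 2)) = 1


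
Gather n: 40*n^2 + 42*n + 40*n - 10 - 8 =40*n^2 + 82*n - 18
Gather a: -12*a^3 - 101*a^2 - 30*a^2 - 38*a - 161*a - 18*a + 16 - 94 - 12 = -12*a^3 - 131*a^2 - 217*a - 90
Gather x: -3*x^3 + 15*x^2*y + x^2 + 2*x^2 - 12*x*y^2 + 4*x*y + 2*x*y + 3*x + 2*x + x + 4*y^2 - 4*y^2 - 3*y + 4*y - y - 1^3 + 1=-3*x^3 + x^2*(15*y + 3) + x*(-12*y^2 + 6*y + 6)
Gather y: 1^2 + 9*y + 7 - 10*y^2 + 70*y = -10*y^2 + 79*y + 8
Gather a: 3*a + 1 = 3*a + 1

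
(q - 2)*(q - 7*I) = q^2 - 2*q - 7*I*q + 14*I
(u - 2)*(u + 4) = u^2 + 2*u - 8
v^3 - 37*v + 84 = (v - 4)*(v - 3)*(v + 7)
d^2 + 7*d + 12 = (d + 3)*(d + 4)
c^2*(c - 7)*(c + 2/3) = c^4 - 19*c^3/3 - 14*c^2/3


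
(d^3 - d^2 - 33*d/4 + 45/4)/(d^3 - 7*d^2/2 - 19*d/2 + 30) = (d - 3/2)/(d - 4)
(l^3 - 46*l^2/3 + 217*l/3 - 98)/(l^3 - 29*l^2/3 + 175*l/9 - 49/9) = 3*(l - 6)/(3*l - 1)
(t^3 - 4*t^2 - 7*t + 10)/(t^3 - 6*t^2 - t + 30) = (t - 1)/(t - 3)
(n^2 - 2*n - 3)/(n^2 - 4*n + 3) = (n + 1)/(n - 1)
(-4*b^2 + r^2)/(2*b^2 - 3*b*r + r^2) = (2*b + r)/(-b + r)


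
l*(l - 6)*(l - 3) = l^3 - 9*l^2 + 18*l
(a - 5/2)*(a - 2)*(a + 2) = a^3 - 5*a^2/2 - 4*a + 10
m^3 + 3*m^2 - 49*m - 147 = (m - 7)*(m + 3)*(m + 7)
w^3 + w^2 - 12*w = w*(w - 3)*(w + 4)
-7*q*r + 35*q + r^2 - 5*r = (-7*q + r)*(r - 5)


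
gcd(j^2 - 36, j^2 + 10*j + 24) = j + 6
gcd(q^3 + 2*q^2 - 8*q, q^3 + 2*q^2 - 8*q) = q^3 + 2*q^2 - 8*q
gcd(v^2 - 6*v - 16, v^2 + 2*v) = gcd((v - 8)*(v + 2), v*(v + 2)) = v + 2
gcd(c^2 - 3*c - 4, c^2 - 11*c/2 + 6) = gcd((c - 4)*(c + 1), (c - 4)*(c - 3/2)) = c - 4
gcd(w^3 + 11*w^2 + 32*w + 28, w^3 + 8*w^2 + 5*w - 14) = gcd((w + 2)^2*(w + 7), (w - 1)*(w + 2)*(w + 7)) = w^2 + 9*w + 14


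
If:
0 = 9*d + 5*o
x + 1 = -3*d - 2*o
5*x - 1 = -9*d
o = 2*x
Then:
No Solution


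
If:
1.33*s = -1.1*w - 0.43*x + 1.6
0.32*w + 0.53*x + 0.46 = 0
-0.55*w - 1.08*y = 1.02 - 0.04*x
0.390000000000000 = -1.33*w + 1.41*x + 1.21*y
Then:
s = 2.11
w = -0.99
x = -0.27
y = -0.45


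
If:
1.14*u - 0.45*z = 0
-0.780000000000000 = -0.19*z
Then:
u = 1.62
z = 4.11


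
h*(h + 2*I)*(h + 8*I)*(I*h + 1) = I*h^4 - 9*h^3 - 6*I*h^2 - 16*h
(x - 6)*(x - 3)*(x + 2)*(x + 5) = x^4 - 2*x^3 - 35*x^2 + 36*x + 180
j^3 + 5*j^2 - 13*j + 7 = (j - 1)^2*(j + 7)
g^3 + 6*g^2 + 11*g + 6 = (g + 1)*(g + 2)*(g + 3)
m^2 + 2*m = m*(m + 2)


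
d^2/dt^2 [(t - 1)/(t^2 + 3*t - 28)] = 2*((t - 1)*(2*t + 3)^2 - (3*t + 2)*(t^2 + 3*t - 28))/(t^2 + 3*t - 28)^3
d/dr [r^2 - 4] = 2*r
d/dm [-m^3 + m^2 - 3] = m*(2 - 3*m)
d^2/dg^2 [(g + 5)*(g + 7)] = 2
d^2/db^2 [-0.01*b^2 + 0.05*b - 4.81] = -0.0200000000000000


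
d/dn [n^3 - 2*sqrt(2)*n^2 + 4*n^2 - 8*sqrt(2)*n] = 3*n^2 - 4*sqrt(2)*n + 8*n - 8*sqrt(2)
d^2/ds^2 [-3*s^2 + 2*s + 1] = -6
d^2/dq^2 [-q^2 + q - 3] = -2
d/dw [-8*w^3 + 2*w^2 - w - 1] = -24*w^2 + 4*w - 1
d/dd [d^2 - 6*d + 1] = 2*d - 6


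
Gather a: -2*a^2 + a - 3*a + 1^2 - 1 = -2*a^2 - 2*a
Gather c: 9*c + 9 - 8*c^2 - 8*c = -8*c^2 + c + 9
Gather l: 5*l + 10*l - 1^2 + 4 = 15*l + 3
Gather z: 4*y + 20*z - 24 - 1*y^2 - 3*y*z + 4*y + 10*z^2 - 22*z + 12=-y^2 + 8*y + 10*z^2 + z*(-3*y - 2) - 12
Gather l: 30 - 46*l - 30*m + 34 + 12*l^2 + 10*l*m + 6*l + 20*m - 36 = 12*l^2 + l*(10*m - 40) - 10*m + 28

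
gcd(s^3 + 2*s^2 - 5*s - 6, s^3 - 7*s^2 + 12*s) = 1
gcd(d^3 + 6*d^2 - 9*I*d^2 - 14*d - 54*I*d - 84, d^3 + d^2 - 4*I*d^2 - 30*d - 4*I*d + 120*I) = d + 6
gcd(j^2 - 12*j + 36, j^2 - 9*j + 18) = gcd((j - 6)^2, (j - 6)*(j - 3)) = j - 6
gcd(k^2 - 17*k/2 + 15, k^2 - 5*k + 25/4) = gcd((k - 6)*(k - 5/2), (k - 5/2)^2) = k - 5/2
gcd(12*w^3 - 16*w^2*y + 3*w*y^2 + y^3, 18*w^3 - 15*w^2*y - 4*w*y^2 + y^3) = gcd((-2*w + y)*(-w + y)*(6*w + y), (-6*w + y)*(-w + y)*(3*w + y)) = -w + y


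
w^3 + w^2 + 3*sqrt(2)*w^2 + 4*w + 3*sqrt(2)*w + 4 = (w + 1)*(w + sqrt(2))*(w + 2*sqrt(2))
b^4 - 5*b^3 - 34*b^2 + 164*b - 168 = (b - 7)*(b - 2)^2*(b + 6)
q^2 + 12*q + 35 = (q + 5)*(q + 7)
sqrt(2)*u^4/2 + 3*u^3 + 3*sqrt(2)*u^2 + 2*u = u*(u + sqrt(2))^2*(sqrt(2)*u/2 + 1)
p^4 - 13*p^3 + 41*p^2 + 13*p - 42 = (p - 7)*(p - 6)*(p - 1)*(p + 1)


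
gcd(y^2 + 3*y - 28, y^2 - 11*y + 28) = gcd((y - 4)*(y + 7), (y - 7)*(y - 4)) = y - 4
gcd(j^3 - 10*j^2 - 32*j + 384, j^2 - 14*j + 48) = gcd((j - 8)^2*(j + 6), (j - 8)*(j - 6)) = j - 8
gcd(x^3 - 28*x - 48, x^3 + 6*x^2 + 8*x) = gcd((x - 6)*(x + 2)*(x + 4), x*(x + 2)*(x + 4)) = x^2 + 6*x + 8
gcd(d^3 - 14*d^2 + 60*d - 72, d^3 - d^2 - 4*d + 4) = d - 2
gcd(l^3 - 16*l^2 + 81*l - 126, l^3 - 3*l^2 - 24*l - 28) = l - 7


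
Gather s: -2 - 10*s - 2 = -10*s - 4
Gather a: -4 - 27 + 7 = -24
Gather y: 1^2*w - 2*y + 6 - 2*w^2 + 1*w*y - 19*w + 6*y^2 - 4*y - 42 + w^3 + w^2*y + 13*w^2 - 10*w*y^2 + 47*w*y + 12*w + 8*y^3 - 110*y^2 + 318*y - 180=w^3 + 11*w^2 - 6*w + 8*y^3 + y^2*(-10*w - 104) + y*(w^2 + 48*w + 312) - 216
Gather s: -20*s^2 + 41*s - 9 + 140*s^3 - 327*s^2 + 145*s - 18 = 140*s^3 - 347*s^2 + 186*s - 27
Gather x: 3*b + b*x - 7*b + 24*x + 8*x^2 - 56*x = -4*b + 8*x^2 + x*(b - 32)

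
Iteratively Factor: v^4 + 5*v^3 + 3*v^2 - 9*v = (v - 1)*(v^3 + 6*v^2 + 9*v) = (v - 1)*(v + 3)*(v^2 + 3*v) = (v - 1)*(v + 3)^2*(v)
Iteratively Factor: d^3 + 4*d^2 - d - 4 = (d + 4)*(d^2 - 1) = (d - 1)*(d + 4)*(d + 1)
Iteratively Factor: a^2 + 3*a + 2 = (a + 1)*(a + 2)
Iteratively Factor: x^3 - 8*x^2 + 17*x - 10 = (x - 5)*(x^2 - 3*x + 2) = (x - 5)*(x - 2)*(x - 1)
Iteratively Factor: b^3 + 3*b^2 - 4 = (b + 2)*(b^2 + b - 2) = (b - 1)*(b + 2)*(b + 2)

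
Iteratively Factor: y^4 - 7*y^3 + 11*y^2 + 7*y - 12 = (y + 1)*(y^3 - 8*y^2 + 19*y - 12) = (y - 3)*(y + 1)*(y^2 - 5*y + 4) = (y - 4)*(y - 3)*(y + 1)*(y - 1)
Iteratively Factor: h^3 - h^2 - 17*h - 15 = (h + 3)*(h^2 - 4*h - 5) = (h - 5)*(h + 3)*(h + 1)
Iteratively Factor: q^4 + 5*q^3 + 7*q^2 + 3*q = (q)*(q^3 + 5*q^2 + 7*q + 3) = q*(q + 1)*(q^2 + 4*q + 3) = q*(q + 1)^2*(q + 3)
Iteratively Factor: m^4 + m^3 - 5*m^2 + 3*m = (m - 1)*(m^3 + 2*m^2 - 3*m) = m*(m - 1)*(m^2 + 2*m - 3) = m*(m - 1)^2*(m + 3)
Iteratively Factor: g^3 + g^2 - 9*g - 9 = (g - 3)*(g^2 + 4*g + 3) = (g - 3)*(g + 1)*(g + 3)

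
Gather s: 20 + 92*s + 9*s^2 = 9*s^2 + 92*s + 20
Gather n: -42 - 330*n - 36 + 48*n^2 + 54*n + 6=48*n^2 - 276*n - 72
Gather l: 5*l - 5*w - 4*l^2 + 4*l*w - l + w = -4*l^2 + l*(4*w + 4) - 4*w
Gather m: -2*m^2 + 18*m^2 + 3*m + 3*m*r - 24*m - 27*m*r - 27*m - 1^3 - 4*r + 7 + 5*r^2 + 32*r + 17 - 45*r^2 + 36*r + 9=16*m^2 + m*(-24*r - 48) - 40*r^2 + 64*r + 32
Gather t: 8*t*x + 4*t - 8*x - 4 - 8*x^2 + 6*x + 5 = t*(8*x + 4) - 8*x^2 - 2*x + 1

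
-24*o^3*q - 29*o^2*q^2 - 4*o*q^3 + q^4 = q*(-8*o + q)*(o + q)*(3*o + q)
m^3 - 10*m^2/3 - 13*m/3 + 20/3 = (m - 4)*(m - 1)*(m + 5/3)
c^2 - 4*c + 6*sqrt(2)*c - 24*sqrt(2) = (c - 4)*(c + 6*sqrt(2))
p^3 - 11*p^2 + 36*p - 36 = (p - 6)*(p - 3)*(p - 2)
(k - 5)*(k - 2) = k^2 - 7*k + 10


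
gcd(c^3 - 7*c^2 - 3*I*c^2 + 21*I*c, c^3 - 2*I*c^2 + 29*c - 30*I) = 1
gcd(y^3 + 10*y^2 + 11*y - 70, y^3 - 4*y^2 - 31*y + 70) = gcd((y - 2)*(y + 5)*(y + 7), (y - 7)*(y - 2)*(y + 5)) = y^2 + 3*y - 10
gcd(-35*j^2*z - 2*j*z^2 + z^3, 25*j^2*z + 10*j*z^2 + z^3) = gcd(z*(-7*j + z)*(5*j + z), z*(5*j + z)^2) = 5*j*z + z^2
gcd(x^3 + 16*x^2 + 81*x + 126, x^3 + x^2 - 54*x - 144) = x^2 + 9*x + 18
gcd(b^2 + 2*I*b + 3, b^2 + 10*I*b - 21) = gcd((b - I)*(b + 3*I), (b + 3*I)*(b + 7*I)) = b + 3*I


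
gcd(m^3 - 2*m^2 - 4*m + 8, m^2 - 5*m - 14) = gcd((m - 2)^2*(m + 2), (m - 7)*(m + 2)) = m + 2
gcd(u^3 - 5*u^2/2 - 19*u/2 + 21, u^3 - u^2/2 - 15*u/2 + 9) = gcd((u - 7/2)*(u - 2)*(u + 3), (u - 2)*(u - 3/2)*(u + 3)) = u^2 + u - 6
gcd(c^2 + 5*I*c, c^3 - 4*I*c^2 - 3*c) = c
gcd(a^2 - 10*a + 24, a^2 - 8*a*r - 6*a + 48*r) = a - 6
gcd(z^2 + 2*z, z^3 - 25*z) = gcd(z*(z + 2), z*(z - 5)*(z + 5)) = z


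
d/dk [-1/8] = 0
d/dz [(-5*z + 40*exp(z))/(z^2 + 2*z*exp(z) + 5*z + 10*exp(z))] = 5*((z - 8*exp(z))*(2*z*exp(z) + 2*z + 12*exp(z) + 5) + (8*exp(z) - 1)*(z^2 + 2*z*exp(z) + 5*z + 10*exp(z)))/(z^2 + 2*z*exp(z) + 5*z + 10*exp(z))^2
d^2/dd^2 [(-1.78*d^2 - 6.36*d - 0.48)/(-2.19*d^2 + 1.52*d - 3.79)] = (1.4210854715202e-14*d^4 + 72.85692*d^3 - 74.8323*d^2 - 326.31876*d + 118.66346)/(10.503459*d^6 - 21.870216*d^5 + 69.710985*d^4 - 79.20872*d^3 + 120.641385*d^2 - 65.500296*d + 54.439939)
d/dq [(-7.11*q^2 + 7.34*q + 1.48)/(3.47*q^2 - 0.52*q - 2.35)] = (-21.7726*q^2 + 23.1458*q - 16.4794)/(12.0409*q^4 - 3.6088*q^3 - 16.0386*q^2 + 2.444*q + 5.5225)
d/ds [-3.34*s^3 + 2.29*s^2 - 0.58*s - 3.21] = -10.02*s^2 + 4.58*s - 0.58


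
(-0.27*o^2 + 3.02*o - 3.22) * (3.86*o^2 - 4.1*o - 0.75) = -1.0422*o^4 + 12.7642*o^3 - 24.6087*o^2 + 10.937*o + 2.415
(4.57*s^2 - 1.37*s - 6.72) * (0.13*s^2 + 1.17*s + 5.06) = 0.5941*s^4 + 5.1688*s^3 + 20.6477*s^2 - 14.7946*s - 34.0032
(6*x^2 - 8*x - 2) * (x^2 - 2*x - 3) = 6*x^4 - 20*x^3 - 4*x^2 + 28*x + 6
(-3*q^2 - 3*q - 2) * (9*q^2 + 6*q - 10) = -27*q^4 - 45*q^3 - 6*q^2 + 18*q + 20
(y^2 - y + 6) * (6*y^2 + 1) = 6*y^4 - 6*y^3 + 37*y^2 - y + 6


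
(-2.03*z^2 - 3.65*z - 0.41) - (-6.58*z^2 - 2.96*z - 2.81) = 4.55*z^2 - 0.69*z + 2.4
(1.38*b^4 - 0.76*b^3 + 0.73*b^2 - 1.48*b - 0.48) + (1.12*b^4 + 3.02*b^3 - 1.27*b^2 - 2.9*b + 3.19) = 2.5*b^4 + 2.26*b^3 - 0.54*b^2 - 4.38*b + 2.71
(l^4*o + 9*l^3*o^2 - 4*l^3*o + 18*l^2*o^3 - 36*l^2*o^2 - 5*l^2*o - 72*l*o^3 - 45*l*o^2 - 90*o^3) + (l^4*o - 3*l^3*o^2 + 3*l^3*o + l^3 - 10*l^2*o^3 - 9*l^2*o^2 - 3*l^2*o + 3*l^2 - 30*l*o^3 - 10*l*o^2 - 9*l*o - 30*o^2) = 2*l^4*o + 6*l^3*o^2 - l^3*o + l^3 + 8*l^2*o^3 - 45*l^2*o^2 - 8*l^2*o + 3*l^2 - 102*l*o^3 - 55*l*o^2 - 9*l*o - 90*o^3 - 30*o^2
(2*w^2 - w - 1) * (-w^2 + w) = -2*w^4 + 3*w^3 - w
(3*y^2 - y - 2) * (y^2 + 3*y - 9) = 3*y^4 + 8*y^3 - 32*y^2 + 3*y + 18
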